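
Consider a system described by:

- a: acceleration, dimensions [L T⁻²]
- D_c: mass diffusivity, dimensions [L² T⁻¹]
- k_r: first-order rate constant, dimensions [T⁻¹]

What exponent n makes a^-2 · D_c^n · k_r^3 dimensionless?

Balance the L exponent: (2)·n from D_c, plus −2·(1) + 3·(0) = -2 from the rest, must sum to zero.
2n − 2 = 0, so n = 1.

1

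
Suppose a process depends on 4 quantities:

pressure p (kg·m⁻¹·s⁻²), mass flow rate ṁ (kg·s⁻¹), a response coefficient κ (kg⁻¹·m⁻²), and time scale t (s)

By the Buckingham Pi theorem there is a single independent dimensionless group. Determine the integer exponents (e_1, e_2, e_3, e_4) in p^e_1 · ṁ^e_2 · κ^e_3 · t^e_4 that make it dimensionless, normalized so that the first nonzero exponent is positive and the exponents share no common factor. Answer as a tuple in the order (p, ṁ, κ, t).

(2, -3, -1, 1)

M: e_1·(1) + e_2·(1) + e_3·(-1) + e_4·(0) = 0
L: e_1·(-1) + e_2·(0) + e_3·(-2) + e_4·(0) = 0
T: e_1·(-2) + e_2·(-1) + e_3·(0) + e_4·(1) = 0
Solving this homogeneous linear system for the smallest-integer solution (first nonzero entry positive) gives (2, -3, -1, 1).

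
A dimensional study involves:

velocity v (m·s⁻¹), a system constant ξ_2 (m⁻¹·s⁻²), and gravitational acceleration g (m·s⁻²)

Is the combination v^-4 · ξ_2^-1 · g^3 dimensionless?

Sum the exponent of each base dimension across the product:
  L: −4·[v]_L − [ξ_2]_L + 3·[g]_L = −4·(1) − (-1) + 3·(1) = 0
  T: −4·[v]_T − [ξ_2]_T + 3·[g]_T = −4·(-1) − (-2) + 3·(-2) = 0
All base exponents vanish — dimensionless.

yes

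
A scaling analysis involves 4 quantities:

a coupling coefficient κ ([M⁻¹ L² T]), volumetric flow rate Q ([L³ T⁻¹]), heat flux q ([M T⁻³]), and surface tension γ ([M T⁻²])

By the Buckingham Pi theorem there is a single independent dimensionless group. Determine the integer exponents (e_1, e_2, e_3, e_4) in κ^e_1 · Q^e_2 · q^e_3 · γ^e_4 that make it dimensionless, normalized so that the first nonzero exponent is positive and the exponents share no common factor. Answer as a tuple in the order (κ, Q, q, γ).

(3, -2, -1, 4)

M: e_1·(-1) + e_2·(0) + e_3·(1) + e_4·(1) = 0
L: e_1·(2) + e_2·(3) + e_3·(0) + e_4·(0) = 0
T: e_1·(1) + e_2·(-1) + e_3·(-3) + e_4·(-2) = 0
Solving this homogeneous linear system for the smallest-integer solution (first nonzero entry positive) gives (3, -2, -1, 4).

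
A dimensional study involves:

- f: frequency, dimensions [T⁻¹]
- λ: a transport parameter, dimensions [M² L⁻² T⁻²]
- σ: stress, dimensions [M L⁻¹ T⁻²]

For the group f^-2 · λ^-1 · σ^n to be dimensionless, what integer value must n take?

2

Balance the M exponent: (1)·n from σ, plus −2·(0) − (2) = -2 from the rest, must sum to zero.
n − 2 = 0, so n = 2.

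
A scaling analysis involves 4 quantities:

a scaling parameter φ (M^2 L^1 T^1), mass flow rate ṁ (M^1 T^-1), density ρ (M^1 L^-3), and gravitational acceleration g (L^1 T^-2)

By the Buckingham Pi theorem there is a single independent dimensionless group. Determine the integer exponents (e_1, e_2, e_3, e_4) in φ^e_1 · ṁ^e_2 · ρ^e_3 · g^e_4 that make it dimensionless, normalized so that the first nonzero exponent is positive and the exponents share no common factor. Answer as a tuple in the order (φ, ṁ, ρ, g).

(1, -3, 1, 2)

M: e_1·(2) + e_2·(1) + e_3·(1) + e_4·(0) = 0
L: e_1·(1) + e_2·(0) + e_3·(-3) + e_4·(1) = 0
T: e_1·(1) + e_2·(-1) + e_3·(0) + e_4·(-2) = 0
Solving this homogeneous linear system for the smallest-integer solution (first nonzero entry positive) gives (1, -3, 1, 2).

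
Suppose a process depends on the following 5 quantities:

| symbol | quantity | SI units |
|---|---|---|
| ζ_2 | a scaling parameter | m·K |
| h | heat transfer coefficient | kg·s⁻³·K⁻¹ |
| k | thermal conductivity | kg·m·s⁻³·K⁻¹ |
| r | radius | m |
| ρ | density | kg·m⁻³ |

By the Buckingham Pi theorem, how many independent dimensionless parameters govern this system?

There are 5 variables and 4 base dimensions (M, L, T, Θ).
The dimension matrix has rank 4.
Independent dimensionless groups: 5 − 4 = 1.

1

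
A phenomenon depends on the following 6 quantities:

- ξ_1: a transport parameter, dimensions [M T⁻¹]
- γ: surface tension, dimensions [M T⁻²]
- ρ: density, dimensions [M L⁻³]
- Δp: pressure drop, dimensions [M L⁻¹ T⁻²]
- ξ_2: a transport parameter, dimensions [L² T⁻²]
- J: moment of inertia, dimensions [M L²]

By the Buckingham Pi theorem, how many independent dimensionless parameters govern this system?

3

There are 6 variables and 3 base dimensions (M, L, T).
The dimension matrix has rank 3.
Independent dimensionless groups: 6 − 3 = 3.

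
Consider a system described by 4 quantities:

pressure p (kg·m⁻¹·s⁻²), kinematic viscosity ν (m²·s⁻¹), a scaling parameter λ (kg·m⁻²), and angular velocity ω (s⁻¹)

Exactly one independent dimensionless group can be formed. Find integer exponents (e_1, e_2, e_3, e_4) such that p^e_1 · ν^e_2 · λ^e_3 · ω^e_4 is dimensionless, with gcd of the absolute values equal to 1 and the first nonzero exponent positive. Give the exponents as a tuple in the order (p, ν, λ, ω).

M: e_1·(1) + e_2·(0) + e_3·(1) + e_4·(0) = 0
L: e_1·(-1) + e_2·(2) + e_3·(-2) + e_4·(0) = 0
T: e_1·(-2) + e_2·(-1) + e_3·(0) + e_4·(-1) = 0
Solving this homogeneous linear system for the smallest-integer solution (first nonzero entry positive) gives (2, -1, -2, -3).

(2, -1, -2, -3)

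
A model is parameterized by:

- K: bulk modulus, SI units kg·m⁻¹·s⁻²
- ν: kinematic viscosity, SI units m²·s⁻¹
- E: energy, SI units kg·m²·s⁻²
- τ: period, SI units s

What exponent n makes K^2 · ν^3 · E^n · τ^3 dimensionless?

-2

Balance the M exponent: (1)·n from E, plus 2·(1) + 3·(0) + 3·(0) = 2 from the rest, must sum to zero.
n + 2 = 0, so n = -2.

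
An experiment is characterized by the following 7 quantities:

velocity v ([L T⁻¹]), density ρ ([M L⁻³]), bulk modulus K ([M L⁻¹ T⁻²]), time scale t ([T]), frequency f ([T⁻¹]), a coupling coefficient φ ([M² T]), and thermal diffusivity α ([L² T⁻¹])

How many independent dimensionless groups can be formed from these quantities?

There are 7 variables and 3 base dimensions (M, L, T).
The dimension matrix has rank 3.
Independent dimensionless groups: 7 − 3 = 4.

4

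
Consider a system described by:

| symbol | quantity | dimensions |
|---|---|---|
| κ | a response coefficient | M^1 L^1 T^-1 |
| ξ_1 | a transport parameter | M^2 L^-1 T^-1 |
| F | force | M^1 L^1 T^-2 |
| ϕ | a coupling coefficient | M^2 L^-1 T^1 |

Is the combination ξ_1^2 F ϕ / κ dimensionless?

Sum the exponent of each base dimension across the product:
  M: −[κ]_M + 2·[ξ_1]_M + [F]_M + [ϕ]_M = −(1) + 2·(2) + (1) + (2) = 6
  L: −[κ]_L + 2·[ξ_1]_L + [F]_L + [ϕ]_L = −(1) + 2·(-1) + (1) + (-1) = -3
  T: −[κ]_T + 2·[ξ_1]_T + [F]_T + [ϕ]_T = −(-1) + 2·(-1) + (-2) + (1) = -2
Net dimensions [M⁶ L⁻³ T⁻²] ≠ [1] — not dimensionless.

no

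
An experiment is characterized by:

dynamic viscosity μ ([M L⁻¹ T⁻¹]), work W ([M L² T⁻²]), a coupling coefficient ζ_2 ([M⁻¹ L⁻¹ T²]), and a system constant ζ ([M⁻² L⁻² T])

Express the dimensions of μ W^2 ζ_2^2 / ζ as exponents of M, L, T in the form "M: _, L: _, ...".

M: 3, L: 3, T: -2

Collect each base-dimension exponent across the product:
  M: (1) + 2·(1) + 2·(-1) − (-2) = 3
  L: (-1) + 2·(2) + 2·(-1) − (-2) = 3
  T: (-1) + 2·(-2) + 2·(2) − (1) = -2
So the dimensions are [M³ L³ T⁻²].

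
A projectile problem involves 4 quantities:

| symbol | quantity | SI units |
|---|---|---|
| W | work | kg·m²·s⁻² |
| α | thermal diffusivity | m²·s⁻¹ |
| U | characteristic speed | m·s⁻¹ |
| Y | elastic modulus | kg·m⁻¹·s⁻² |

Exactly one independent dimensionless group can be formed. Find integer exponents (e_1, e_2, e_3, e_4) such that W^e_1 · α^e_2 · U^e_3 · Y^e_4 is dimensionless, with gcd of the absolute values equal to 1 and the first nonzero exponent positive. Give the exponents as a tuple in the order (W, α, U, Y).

(1, -3, 3, -1)

M: e_1·(1) + e_2·(0) + e_3·(0) + e_4·(1) = 0
L: e_1·(2) + e_2·(2) + e_3·(1) + e_4·(-1) = 0
T: e_1·(-2) + e_2·(-1) + e_3·(-1) + e_4·(-2) = 0
Solving this homogeneous linear system for the smallest-integer solution (first nonzero entry positive) gives (1, -3, 3, -1).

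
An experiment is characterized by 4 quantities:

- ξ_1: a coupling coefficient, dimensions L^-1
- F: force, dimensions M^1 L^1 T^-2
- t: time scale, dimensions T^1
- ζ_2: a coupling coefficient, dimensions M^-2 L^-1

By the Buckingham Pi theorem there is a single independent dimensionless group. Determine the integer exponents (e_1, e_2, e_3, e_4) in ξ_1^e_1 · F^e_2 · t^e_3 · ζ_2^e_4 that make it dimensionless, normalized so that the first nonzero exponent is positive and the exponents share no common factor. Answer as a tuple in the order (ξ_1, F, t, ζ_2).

(1, 2, 4, 1)

M: e_1·(0) + e_2·(1) + e_3·(0) + e_4·(-2) = 0
L: e_1·(-1) + e_2·(1) + e_3·(0) + e_4·(-1) = 0
T: e_1·(0) + e_2·(-2) + e_3·(1) + e_4·(0) = 0
Solving this homogeneous linear system for the smallest-integer solution (first nonzero entry positive) gives (1, 2, 4, 1).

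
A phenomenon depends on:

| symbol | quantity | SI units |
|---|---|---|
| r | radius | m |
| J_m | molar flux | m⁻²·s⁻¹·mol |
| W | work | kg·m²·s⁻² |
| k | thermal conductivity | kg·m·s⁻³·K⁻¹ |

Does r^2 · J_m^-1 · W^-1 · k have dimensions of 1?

Sum the exponent of each base dimension across the product:
  M: 2·[r]_M − [J_m]_M − [W]_M + [k]_M = 2·(0) − (0) − (1) + (1) = 0
  L: 2·[r]_L − [J_m]_L − [W]_L + [k]_L = 2·(1) − (-2) − (2) + (1) = 3
  T: 2·[r]_T − [J_m]_T − [W]_T + [k]_T = 2·(0) − (-1) − (-2) + (-3) = 0
  Θ: 2·[r]_Θ − [J_m]_Θ − [W]_Θ + [k]_Θ = 2·(0) − (0) − (0) + (-1) = -1
  N: 2·[r]_N − [J_m]_N − [W]_N + [k]_N = 2·(0) − (1) − (0) + (0) = -1
Net dimensions [L³ Θ⁻¹ N⁻¹] ≠ [1] — not dimensionless.

no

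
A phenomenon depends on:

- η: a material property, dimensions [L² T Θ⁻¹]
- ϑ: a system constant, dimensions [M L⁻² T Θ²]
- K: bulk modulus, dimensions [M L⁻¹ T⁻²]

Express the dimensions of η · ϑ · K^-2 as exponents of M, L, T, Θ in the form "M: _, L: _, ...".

M: -1, L: 2, T: 6, Θ: 1

Collect each base-dimension exponent across the product:
  M: (0) + (1) − 2·(1) = -1
  L: (2) + (-2) − 2·(-1) = 2
  T: (1) + (1) − 2·(-2) = 6
  Θ: (-1) + (2) − 2·(0) = 1
So the dimensions are [M⁻¹ L² T⁶ Θ].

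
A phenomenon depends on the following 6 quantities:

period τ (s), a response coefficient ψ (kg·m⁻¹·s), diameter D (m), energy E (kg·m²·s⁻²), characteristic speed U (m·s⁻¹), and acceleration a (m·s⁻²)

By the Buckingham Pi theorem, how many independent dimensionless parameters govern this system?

There are 6 variables and 3 base dimensions (M, L, T).
The dimension matrix has rank 3.
Independent dimensionless groups: 6 − 3 = 3.

3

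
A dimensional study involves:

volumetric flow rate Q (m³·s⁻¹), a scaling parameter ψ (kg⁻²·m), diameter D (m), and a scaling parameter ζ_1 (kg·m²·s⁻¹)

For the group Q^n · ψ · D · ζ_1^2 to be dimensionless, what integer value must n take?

Balance the L exponent: (3)·n from Q, plus (1) + (1) + 2·(2) = 6 from the rest, must sum to zero.
3n + 6 = 0, so n = -2.

-2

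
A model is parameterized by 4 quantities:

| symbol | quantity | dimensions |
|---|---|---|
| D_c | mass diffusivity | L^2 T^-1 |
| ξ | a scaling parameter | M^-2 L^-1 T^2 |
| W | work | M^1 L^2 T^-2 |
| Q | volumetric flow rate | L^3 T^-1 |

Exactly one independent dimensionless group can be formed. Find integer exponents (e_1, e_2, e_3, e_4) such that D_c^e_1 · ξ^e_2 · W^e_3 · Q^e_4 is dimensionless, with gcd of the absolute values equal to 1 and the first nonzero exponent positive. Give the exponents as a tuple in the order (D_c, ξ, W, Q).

(3, -1, -2, -1)

M: e_1·(0) + e_2·(-2) + e_3·(1) + e_4·(0) = 0
L: e_1·(2) + e_2·(-1) + e_3·(2) + e_4·(3) = 0
T: e_1·(-1) + e_2·(2) + e_3·(-2) + e_4·(-1) = 0
Solving this homogeneous linear system for the smallest-integer solution (first nonzero entry positive) gives (3, -1, -2, -1).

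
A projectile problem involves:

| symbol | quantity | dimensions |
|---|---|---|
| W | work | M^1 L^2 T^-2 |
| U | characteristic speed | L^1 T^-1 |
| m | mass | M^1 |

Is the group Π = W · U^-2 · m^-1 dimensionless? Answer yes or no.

Sum the exponent of each base dimension across the product:
  M: [W]_M − 2·[U]_M − [m]_M = (1) − 2·(0) − (1) = 0
  L: [W]_L − 2·[U]_L − [m]_L = (2) − 2·(1) − (0) = 0
  T: [W]_T − 2·[U]_T − [m]_T = (-2) − 2·(-1) − (0) = 0
All base exponents vanish — dimensionless.

yes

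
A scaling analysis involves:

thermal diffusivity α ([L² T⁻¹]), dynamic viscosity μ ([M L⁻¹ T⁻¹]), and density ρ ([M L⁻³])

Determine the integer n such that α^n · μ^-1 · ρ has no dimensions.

1

Balance the L exponent: (2)·n from α, plus −(-1) + (-3) = -2 from the rest, must sum to zero.
2n − 2 = 0, so n = 1.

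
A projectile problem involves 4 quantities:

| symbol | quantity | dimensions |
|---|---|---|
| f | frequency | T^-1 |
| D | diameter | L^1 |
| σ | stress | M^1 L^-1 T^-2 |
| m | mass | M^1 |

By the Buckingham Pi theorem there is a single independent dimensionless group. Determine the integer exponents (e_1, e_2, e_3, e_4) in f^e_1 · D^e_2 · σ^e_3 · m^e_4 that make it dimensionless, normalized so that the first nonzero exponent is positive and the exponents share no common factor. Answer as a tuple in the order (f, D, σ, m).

M: e_1·(0) + e_2·(0) + e_3·(1) + e_4·(1) = 0
L: e_1·(0) + e_2·(1) + e_3·(-1) + e_4·(0) = 0
T: e_1·(-1) + e_2·(0) + e_3·(-2) + e_4·(0) = 0
Solving this homogeneous linear system for the smallest-integer solution (first nonzero entry positive) gives (2, -1, -1, 1).

(2, -1, -1, 1)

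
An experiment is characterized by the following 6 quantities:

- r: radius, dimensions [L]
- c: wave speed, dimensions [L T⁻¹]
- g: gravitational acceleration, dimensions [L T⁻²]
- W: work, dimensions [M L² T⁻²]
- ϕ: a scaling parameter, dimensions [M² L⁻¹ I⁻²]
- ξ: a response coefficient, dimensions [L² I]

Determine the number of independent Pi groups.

There are 6 variables and 4 base dimensions (M, L, T, I).
The dimension matrix has rank 4.
Independent dimensionless groups: 6 − 4 = 2.

2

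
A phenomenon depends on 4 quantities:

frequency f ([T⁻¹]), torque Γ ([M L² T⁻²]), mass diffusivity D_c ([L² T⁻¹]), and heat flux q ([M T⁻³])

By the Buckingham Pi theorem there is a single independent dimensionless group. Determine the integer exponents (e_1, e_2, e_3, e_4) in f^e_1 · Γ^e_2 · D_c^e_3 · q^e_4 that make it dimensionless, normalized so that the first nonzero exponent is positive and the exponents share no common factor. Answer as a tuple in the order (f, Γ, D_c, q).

M: e_1·(0) + e_2·(1) + e_3·(0) + e_4·(1) = 0
L: e_1·(0) + e_2·(2) + e_3·(2) + e_4·(0) = 0
T: e_1·(-1) + e_2·(-2) + e_3·(-1) + e_4·(-3) = 0
Solving this homogeneous linear system for the smallest-integer solution (first nonzero entry positive) gives (2, 1, -1, -1).

(2, 1, -1, -1)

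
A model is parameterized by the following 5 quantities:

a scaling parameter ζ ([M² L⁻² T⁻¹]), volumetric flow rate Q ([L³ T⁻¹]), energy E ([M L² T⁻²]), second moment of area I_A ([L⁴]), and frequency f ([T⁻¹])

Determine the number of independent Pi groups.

There are 5 variables and 3 base dimensions (M, L, T).
The dimension matrix has rank 3.
Independent dimensionless groups: 5 − 3 = 2.

2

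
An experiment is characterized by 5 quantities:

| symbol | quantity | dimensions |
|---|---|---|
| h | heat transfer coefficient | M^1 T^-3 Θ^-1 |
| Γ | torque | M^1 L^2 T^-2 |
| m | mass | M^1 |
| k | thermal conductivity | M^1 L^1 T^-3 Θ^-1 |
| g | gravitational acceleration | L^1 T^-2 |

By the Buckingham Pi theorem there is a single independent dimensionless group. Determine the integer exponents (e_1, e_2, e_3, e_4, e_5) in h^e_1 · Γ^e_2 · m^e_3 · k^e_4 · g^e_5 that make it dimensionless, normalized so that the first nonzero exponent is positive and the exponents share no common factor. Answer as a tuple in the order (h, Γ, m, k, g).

M: e_1·(1) + e_2·(1) + e_3·(1) + e_4·(1) + e_5·(0) = 0
L: e_1·(0) + e_2·(2) + e_3·(0) + e_4·(1) + e_5·(1) = 0
T: e_1·(-3) + e_2·(-2) + e_3·(0) + e_4·(-3) + e_5·(-2) = 0
Θ: e_1·(-1) + e_2·(0) + e_3·(0) + e_4·(-1) + e_5·(0) = 0
Solving this homogeneous linear system for the smallest-integer solution (first nonzero entry positive) gives (1, 1, -1, -1, -1).

(1, 1, -1, -1, -1)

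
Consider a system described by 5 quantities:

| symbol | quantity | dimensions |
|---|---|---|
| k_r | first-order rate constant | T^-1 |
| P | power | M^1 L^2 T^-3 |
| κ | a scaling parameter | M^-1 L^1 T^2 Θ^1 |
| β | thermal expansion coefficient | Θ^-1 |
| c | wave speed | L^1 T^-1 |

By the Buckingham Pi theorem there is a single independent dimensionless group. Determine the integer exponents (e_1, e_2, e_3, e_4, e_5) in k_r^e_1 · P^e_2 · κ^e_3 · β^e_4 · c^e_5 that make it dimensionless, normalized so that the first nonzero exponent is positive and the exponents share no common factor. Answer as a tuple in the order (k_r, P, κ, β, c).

(2, 1, 1, 1, -3)

M: e_1·(0) + e_2·(1) + e_3·(-1) + e_4·(0) + e_5·(0) = 0
L: e_1·(0) + e_2·(2) + e_3·(1) + e_4·(0) + e_5·(1) = 0
T: e_1·(-1) + e_2·(-3) + e_3·(2) + e_4·(0) + e_5·(-1) = 0
Θ: e_1·(0) + e_2·(0) + e_3·(1) + e_4·(-1) + e_5·(0) = 0
Solving this homogeneous linear system for the smallest-integer solution (first nonzero entry positive) gives (2, 1, 1, 1, -3).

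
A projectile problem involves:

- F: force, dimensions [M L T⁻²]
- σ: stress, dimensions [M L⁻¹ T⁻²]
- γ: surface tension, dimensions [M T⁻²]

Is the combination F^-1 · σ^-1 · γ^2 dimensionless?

yes

Sum the exponent of each base dimension across the product:
  M: −[F]_M − [σ]_M + 2·[γ]_M = −(1) − (1) + 2·(1) = 0
  L: −[F]_L − [σ]_L + 2·[γ]_L = −(1) − (-1) + 2·(0) = 0
  T: −[F]_T − [σ]_T + 2·[γ]_T = −(-2) − (-2) + 2·(-2) = 0
All base exponents vanish — dimensionless.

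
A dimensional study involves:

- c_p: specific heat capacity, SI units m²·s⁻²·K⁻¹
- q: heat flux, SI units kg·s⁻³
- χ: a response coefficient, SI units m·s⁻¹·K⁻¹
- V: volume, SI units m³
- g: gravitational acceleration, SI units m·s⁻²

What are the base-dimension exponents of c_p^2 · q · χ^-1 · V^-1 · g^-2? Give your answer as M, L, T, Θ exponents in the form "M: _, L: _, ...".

Collect each base-dimension exponent across the product:
  M: 2·(0) + (1) − (0) − (0) − 2·(0) = 1
  L: 2·(2) + (0) − (1) − (3) − 2·(1) = -2
  T: 2·(-2) + (-3) − (-1) − (0) − 2·(-2) = -2
  Θ: 2·(-1) + (0) − (-1) − (0) − 2·(0) = -1
So the dimensions are [M L⁻² T⁻² Θ⁻¹].

M: 1, L: -2, T: -2, Θ: -1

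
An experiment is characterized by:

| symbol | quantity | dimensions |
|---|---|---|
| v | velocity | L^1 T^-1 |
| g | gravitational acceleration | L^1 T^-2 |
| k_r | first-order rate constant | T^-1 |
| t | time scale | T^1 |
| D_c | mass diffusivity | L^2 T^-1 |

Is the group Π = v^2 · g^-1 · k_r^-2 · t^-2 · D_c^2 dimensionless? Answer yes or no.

no

Sum the exponent of each base dimension across the product:
  L: 2·[v]_L − [g]_L − 2·[k_r]_L − 2·[t]_L + 2·[D_c]_L = 2·(1) − (1) − 2·(0) − 2·(0) + 2·(2) = 5
  T: 2·[v]_T − [g]_T − 2·[k_r]_T − 2·[t]_T + 2·[D_c]_T = 2·(-1) − (-2) − 2·(-1) − 2·(1) + 2·(-1) = -2
Net dimensions [L⁵ T⁻²] ≠ [1] — not dimensionless.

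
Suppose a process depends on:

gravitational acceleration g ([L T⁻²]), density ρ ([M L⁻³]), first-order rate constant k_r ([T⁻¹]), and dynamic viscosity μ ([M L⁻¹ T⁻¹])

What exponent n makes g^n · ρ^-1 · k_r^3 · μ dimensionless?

-2

Balance the L exponent: (1)·n from g, plus −(-3) + 3·(0) + (-1) = 2 from the rest, must sum to zero.
n + 2 = 0, so n = -2.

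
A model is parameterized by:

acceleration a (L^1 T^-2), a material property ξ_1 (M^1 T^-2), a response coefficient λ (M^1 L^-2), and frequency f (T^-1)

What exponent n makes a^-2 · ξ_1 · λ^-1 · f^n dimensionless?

2

Balance the T exponent: (-1)·n from f, plus −2·(-2) + (-2) − (0) = 2 from the rest, must sum to zero.
−n + 2 = 0, so n = 2.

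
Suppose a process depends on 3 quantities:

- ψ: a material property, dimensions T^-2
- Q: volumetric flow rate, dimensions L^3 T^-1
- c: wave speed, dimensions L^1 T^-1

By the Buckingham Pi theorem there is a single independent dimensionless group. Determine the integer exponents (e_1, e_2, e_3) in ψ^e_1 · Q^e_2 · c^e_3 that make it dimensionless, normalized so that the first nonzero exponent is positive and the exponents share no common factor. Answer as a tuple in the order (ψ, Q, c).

(1, 1, -3)

L: e_1·(0) + e_2·(3) + e_3·(1) = 0
T: e_1·(-2) + e_2·(-1) + e_3·(-1) = 0
Solving this homogeneous linear system for the smallest-integer solution (first nonzero entry positive) gives (1, 1, -3).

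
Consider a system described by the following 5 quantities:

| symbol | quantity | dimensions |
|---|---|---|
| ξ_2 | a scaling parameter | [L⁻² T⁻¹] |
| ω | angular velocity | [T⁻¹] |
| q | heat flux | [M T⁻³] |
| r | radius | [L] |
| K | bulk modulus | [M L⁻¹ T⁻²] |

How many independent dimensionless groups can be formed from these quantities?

There are 5 variables and 3 base dimensions (M, L, T).
The dimension matrix has rank 3.
Independent dimensionless groups: 5 − 3 = 2.

2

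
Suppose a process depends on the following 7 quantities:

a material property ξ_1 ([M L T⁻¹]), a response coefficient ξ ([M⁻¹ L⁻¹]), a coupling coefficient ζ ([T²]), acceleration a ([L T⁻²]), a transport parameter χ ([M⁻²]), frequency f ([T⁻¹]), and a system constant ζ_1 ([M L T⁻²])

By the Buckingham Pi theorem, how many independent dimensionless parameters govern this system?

4

There are 7 variables and 3 base dimensions (M, L, T).
The dimension matrix has rank 3.
Independent dimensionless groups: 7 − 3 = 4.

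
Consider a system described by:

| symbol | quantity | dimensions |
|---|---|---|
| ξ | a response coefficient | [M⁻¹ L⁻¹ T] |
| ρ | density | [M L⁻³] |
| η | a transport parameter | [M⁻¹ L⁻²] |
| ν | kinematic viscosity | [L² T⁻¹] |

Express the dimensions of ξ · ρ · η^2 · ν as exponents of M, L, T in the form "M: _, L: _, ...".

Collect each base-dimension exponent across the product:
  M: (-1) + (1) + 2·(-1) + (0) = -2
  L: (-1) + (-3) + 2·(-2) + (2) = -6
  T: (1) + (0) + 2·(0) + (-1) = 0
So the dimensions are [M⁻² L⁻⁶].

M: -2, L: -6, T: 0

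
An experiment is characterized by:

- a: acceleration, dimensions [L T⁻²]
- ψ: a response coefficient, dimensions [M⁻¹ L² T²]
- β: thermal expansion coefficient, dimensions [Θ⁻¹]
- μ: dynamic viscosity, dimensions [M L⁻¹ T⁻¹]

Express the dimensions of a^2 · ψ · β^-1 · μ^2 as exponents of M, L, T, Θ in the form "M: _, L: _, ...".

M: 1, L: 2, T: -4, Θ: 1

Collect each base-dimension exponent across the product:
  M: 2·(0) + (-1) − (0) + 2·(1) = 1
  L: 2·(1) + (2) − (0) + 2·(-1) = 2
  T: 2·(-2) + (2) − (0) + 2·(-1) = -4
  Θ: 2·(0) + (0) − (-1) + 2·(0) = 1
So the dimensions are [M L² T⁻⁴ Θ].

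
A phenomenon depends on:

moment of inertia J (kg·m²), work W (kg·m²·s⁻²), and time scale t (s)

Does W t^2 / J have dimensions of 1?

Sum the exponent of each base dimension across the product:
  M: −[J]_M + [W]_M + 2·[t]_M = −(1) + (1) + 2·(0) = 0
  L: −[J]_L + [W]_L + 2·[t]_L = −(2) + (2) + 2·(0) = 0
  T: −[J]_T + [W]_T + 2·[t]_T = −(0) + (-2) + 2·(1) = 0
All base exponents vanish — dimensionless.

yes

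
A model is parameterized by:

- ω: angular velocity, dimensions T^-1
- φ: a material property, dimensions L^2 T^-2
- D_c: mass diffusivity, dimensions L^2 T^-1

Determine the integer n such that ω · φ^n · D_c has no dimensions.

Balance the L exponent: (2)·n from φ, plus (0) + (2) = 2 from the rest, must sum to zero.
2n + 2 = 0, so n = -1.

-1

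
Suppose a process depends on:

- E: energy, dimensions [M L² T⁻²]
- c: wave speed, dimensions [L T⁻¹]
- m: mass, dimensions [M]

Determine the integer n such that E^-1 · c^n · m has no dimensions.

2

Balance the L exponent: (1)·n from c, plus −(2) + (0) = -2 from the rest, must sum to zero.
n − 2 = 0, so n = 2.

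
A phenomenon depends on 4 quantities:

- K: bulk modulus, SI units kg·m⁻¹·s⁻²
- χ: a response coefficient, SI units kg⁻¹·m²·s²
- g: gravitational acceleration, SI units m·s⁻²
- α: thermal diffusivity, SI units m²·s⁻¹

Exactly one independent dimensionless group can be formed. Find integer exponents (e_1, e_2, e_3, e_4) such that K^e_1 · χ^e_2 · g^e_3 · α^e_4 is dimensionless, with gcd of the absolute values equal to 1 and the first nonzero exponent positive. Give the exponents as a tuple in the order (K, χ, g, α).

(3, 3, 1, -2)

M: e_1·(1) + e_2·(-1) + e_3·(0) + e_4·(0) = 0
L: e_1·(-1) + e_2·(2) + e_3·(1) + e_4·(2) = 0
T: e_1·(-2) + e_2·(2) + e_3·(-2) + e_4·(-1) = 0
Solving this homogeneous linear system for the smallest-integer solution (first nonzero entry positive) gives (3, 3, 1, -2).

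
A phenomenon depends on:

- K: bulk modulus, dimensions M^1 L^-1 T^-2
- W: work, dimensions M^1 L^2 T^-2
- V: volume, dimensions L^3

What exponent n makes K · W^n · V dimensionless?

-1

Balance the M exponent: (1)·n from W, plus (1) + (0) = 1 from the rest, must sum to zero.
n + 1 = 0, so n = -1.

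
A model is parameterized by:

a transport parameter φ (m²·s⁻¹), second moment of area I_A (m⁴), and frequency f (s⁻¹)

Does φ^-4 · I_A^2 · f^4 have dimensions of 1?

Sum the exponent of each base dimension across the product:
  L: −4·[φ]_L + 2·[I_A]_L + 4·[f]_L = −4·(2) + 2·(4) + 4·(0) = 0
  T: −4·[φ]_T + 2·[I_A]_T + 4·[f]_T = −4·(-1) + 2·(0) + 4·(-1) = 0
All base exponents vanish — dimensionless.

yes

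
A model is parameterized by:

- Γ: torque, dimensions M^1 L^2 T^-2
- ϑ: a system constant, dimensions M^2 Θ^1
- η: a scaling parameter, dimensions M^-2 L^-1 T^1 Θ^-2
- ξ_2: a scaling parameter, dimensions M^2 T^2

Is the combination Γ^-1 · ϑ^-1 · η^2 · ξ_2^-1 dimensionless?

Sum the exponent of each base dimension across the product:
  M: −[Γ]_M − [ϑ]_M + 2·[η]_M − [ξ_2]_M = −(1) − (2) + 2·(-2) − (2) = -9
  L: −[Γ]_L − [ϑ]_L + 2·[η]_L − [ξ_2]_L = −(2) − (0) + 2·(-1) − (0) = -4
  T: −[Γ]_T − [ϑ]_T + 2·[η]_T − [ξ_2]_T = −(-2) − (0) + 2·(1) − (2) = 2
  Θ: −[Γ]_Θ − [ϑ]_Θ + 2·[η]_Θ − [ξ_2]_Θ = −(0) − (1) + 2·(-2) − (0) = -5
Net dimensions [M⁻⁹ L⁻⁴ T² Θ⁻⁵] ≠ [1] — not dimensionless.

no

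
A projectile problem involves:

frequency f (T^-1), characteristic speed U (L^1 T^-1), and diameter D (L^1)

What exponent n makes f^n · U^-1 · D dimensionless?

1

Balance the T exponent: (-1)·n from f, plus −(-1) + (0) = 1 from the rest, must sum to zero.
−n + 1 = 0, so n = 1.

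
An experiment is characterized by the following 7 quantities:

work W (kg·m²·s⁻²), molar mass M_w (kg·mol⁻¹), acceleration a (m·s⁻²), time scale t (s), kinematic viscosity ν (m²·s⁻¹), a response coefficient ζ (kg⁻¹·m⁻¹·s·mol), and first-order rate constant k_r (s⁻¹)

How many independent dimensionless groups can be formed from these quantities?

There are 7 variables and 4 base dimensions (M, L, T, N).
The dimension matrix has rank 4.
Independent dimensionless groups: 7 − 4 = 3.

3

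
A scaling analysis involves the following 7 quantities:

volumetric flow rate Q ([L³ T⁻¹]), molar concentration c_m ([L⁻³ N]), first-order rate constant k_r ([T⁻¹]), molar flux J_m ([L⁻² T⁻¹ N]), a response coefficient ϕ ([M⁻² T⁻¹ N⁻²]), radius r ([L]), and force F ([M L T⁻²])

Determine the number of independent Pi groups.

There are 7 variables and 4 base dimensions (M, L, T, N).
The dimension matrix has rank 4.
Independent dimensionless groups: 7 − 4 = 3.

3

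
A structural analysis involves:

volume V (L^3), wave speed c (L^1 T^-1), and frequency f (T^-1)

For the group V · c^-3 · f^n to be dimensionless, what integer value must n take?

Balance the T exponent: (-1)·n from f, plus (0) − 3·(-1) = 3 from the rest, must sum to zero.
−n + 3 = 0, so n = 3.

3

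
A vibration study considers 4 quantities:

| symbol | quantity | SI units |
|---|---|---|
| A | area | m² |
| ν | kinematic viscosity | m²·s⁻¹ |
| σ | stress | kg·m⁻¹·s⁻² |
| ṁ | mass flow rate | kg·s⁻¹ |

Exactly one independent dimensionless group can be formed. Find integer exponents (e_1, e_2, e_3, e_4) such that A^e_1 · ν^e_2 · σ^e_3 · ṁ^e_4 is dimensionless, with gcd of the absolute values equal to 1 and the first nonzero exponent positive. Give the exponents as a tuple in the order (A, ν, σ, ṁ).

M: e_1·(0) + e_2·(0) + e_3·(1) + e_4·(1) = 0
L: e_1·(2) + e_2·(2) + e_3·(-1) + e_4·(0) = 0
T: e_1·(0) + e_2·(-1) + e_3·(-2) + e_4·(-1) = 0
Solving this homogeneous linear system for the smallest-integer solution (first nonzero entry positive) gives (3, -2, 2, -2).

(3, -2, 2, -2)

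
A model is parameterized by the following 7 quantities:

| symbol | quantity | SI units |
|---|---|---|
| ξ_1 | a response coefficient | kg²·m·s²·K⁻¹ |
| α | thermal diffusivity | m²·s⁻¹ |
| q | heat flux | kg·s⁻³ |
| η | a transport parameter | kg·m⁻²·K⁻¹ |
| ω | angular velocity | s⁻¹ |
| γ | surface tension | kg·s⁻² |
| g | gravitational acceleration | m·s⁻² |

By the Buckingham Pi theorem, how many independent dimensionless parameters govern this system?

There are 7 variables and 4 base dimensions (M, L, T, Θ).
The dimension matrix has rank 4.
Independent dimensionless groups: 7 − 4 = 3.

3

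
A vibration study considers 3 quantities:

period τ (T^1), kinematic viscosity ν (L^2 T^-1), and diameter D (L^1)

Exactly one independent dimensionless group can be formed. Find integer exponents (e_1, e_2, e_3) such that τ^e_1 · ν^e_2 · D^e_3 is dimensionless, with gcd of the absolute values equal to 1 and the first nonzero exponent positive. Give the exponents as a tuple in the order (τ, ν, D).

L: e_1·(0) + e_2·(2) + e_3·(1) = 0
T: e_1·(1) + e_2·(-1) + e_3·(0) = 0
Solving this homogeneous linear system for the smallest-integer solution (first nonzero entry positive) gives (1, 1, -2).

(1, 1, -2)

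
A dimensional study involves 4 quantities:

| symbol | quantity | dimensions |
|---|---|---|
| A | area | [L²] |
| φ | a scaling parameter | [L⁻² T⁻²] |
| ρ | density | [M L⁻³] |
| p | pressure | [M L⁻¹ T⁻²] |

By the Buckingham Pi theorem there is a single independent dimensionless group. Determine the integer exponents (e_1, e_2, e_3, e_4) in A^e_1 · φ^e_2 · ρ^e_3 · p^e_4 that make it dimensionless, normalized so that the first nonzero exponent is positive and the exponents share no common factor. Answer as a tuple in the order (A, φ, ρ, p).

(2, 1, 1, -1)

M: e_1·(0) + e_2·(0) + e_3·(1) + e_4·(1) = 0
L: e_1·(2) + e_2·(-2) + e_3·(-3) + e_4·(-1) = 0
T: e_1·(0) + e_2·(-2) + e_3·(0) + e_4·(-2) = 0
Solving this homogeneous linear system for the smallest-integer solution (first nonzero entry positive) gives (2, 1, 1, -1).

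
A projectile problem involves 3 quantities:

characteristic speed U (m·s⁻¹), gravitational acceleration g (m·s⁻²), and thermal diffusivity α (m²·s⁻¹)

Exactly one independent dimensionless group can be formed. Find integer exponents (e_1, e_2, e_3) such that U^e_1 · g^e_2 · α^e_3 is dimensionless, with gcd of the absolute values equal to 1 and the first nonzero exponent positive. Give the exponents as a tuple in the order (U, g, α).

(3, -1, -1)

L: e_1·(1) + e_2·(1) + e_3·(2) = 0
T: e_1·(-1) + e_2·(-2) + e_3·(-1) = 0
Solving this homogeneous linear system for the smallest-integer solution (first nonzero entry positive) gives (3, -1, -1).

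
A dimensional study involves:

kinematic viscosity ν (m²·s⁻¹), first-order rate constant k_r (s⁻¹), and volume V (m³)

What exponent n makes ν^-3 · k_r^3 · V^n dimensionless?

2

Balance the L exponent: (3)·n from V, plus −3·(2) + 3·(0) = -6 from the rest, must sum to zero.
3n − 6 = 0, so n = 2.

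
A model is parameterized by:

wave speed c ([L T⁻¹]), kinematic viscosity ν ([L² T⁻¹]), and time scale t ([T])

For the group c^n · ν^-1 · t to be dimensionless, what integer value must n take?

2

Balance the L exponent: (1)·n from c, plus −(2) + (0) = -2 from the rest, must sum to zero.
n − 2 = 0, so n = 2.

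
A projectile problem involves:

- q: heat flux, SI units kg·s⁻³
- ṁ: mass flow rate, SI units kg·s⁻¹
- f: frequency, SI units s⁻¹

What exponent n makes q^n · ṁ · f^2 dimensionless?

Balance the M exponent: (1)·n from q, plus (1) + 2·(0) = 1 from the rest, must sum to zero.
n + 1 = 0, so n = -1.

-1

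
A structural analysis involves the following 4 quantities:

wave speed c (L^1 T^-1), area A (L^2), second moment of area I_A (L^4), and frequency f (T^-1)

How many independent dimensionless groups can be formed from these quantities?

There are 4 variables and 2 base dimensions (L, T).
The dimension matrix has rank 2.
Independent dimensionless groups: 4 − 2 = 2.

2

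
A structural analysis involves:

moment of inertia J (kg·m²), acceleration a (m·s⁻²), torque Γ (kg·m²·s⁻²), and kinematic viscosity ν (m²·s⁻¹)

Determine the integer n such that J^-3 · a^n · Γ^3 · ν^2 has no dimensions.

-4

Balance the L exponent: (1)·n from a, plus −3·(2) + 3·(2) + 2·(2) = 4 from the rest, must sum to zero.
n + 4 = 0, so n = -4.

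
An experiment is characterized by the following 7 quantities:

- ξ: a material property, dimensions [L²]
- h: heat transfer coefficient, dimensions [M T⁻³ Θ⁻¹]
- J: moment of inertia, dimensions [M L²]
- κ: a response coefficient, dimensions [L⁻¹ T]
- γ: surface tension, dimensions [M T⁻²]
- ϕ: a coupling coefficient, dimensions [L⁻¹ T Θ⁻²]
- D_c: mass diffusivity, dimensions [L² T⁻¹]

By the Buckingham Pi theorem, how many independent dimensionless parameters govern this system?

There are 7 variables and 4 base dimensions (M, L, T, Θ).
The dimension matrix has rank 4.
Independent dimensionless groups: 7 − 4 = 3.

3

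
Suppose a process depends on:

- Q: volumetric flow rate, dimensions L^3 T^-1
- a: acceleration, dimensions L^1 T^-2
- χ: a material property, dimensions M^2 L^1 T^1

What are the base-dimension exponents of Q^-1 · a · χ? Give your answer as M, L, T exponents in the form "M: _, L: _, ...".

M: 2, L: -1, T: 0

Collect each base-dimension exponent across the product:
  M: −(0) + (0) + (2) = 2
  L: −(3) + (1) + (1) = -1
  T: −(-1) + (-2) + (1) = 0
So the dimensions are [M² L⁻¹].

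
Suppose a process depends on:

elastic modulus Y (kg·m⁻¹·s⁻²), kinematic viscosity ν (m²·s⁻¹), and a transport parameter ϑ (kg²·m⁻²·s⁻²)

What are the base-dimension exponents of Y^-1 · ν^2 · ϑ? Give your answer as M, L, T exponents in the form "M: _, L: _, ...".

Collect each base-dimension exponent across the product:
  M: −(1) + 2·(0) + (2) = 1
  L: −(-1) + 2·(2) + (-2) = 3
  T: −(-2) + 2·(-1) + (-2) = -2
So the dimensions are [M L³ T⁻²].

M: 1, L: 3, T: -2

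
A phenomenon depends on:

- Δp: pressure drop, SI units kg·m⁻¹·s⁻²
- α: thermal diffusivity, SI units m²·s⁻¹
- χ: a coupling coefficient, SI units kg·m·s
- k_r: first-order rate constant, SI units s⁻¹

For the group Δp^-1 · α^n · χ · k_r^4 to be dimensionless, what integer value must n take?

-1

Balance the L exponent: (2)·n from α, plus −(-1) + (1) + 4·(0) = 2 from the rest, must sum to zero.
2n + 2 = 0, so n = -1.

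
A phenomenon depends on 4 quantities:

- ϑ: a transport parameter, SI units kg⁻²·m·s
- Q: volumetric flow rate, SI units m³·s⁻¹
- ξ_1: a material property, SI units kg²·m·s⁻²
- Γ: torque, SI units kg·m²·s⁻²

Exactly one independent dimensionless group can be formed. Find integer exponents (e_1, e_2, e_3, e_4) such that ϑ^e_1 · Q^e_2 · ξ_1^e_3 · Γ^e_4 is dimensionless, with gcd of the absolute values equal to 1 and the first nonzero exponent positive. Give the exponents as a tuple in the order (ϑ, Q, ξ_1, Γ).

(3, -1, 4, -2)

M: e_1·(-2) + e_2·(0) + e_3·(2) + e_4·(1) = 0
L: e_1·(1) + e_2·(3) + e_3·(1) + e_4·(2) = 0
T: e_1·(1) + e_2·(-1) + e_3·(-2) + e_4·(-2) = 0
Solving this homogeneous linear system for the smallest-integer solution (first nonzero entry positive) gives (3, -1, 4, -2).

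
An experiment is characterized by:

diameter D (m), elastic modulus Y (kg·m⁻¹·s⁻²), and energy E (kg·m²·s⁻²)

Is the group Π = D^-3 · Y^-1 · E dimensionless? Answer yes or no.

Sum the exponent of each base dimension across the product:
  M: −3·[D]_M − [Y]_M + [E]_M = −3·(0) − (1) + (1) = 0
  L: −3·[D]_L − [Y]_L + [E]_L = −3·(1) − (-1) + (2) = 0
  T: −3·[D]_T − [Y]_T + [E]_T = −3·(0) − (-2) + (-2) = 0
All base exponents vanish — dimensionless.

yes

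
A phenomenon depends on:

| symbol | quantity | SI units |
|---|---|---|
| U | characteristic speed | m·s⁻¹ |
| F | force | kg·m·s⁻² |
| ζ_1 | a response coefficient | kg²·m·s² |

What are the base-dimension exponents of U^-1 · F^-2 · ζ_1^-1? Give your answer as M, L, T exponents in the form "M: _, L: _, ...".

M: -4, L: -4, T: 3

Collect each base-dimension exponent across the product:
  M: −(0) − 2·(1) − (2) = -4
  L: −(1) − 2·(1) − (1) = -4
  T: −(-1) − 2·(-2) − (2) = 3
So the dimensions are [M⁻⁴ L⁻⁴ T³].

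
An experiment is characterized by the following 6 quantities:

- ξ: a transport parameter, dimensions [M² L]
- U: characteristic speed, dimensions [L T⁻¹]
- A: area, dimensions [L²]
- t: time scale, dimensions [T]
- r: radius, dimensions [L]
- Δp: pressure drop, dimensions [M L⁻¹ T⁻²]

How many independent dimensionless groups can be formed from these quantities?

3

There are 6 variables and 3 base dimensions (M, L, T).
The dimension matrix has rank 3.
Independent dimensionless groups: 6 − 3 = 3.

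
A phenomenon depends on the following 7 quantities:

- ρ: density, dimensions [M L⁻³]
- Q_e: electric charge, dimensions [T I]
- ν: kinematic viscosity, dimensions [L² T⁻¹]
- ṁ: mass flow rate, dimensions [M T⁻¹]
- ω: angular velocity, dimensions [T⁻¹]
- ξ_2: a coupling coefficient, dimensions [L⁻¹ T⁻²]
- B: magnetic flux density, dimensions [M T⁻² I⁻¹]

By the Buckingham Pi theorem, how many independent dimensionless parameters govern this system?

There are 7 variables and 4 base dimensions (M, L, T, I).
The dimension matrix has rank 4.
Independent dimensionless groups: 7 − 4 = 3.

3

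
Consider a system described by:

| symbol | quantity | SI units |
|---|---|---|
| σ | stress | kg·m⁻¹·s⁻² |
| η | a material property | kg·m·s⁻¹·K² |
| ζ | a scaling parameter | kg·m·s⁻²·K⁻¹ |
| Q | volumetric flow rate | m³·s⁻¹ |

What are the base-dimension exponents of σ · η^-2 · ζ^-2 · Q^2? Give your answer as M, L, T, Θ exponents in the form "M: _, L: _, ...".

M: -3, L: 1, T: 2, Θ: -2

Collect each base-dimension exponent across the product:
  M: (1) − 2·(1) − 2·(1) + 2·(0) = -3
  L: (-1) − 2·(1) − 2·(1) + 2·(3) = 1
  T: (-2) − 2·(-1) − 2·(-2) + 2·(-1) = 2
  Θ: (0) − 2·(2) − 2·(-1) + 2·(0) = -2
So the dimensions are [M⁻³ L T² Θ⁻²].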